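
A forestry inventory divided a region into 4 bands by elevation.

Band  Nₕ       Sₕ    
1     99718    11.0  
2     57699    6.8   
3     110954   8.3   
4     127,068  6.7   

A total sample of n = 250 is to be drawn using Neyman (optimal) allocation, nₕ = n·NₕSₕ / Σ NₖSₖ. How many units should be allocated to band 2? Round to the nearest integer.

30

1: NₕSₕ = 99718·11.0 = 1096898
2: NₕSₕ = 57699·6.8 = 392353.2
3: NₕSₕ = 110954·8.3 = 920918.2
4: NₕSₕ = 127068·6.7 = 851355.6
Σ NₕSₕ = 3261525.
n_2 = 250·392353.2/3261525 = 30.074... → 30.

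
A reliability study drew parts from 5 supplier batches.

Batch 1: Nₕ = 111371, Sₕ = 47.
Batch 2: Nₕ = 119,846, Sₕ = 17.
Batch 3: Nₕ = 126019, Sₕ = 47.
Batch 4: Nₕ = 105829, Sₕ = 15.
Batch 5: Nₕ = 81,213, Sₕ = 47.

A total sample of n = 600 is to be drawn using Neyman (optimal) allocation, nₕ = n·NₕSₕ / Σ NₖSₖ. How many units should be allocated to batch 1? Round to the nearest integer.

169

Σ NₕSₕ = 111371·47 + 119846·17 + 126019·47 + 105829·15 + 81213·47 = 18599158.
Share for 1: 5234437/18599158 = 0.28143.
n_1 = 600 × 0.28143 = 168.860... → 169.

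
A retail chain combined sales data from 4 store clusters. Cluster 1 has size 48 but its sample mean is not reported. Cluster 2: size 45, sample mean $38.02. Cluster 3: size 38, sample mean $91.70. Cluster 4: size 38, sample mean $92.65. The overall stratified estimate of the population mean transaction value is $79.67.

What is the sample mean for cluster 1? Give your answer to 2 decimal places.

98.92

N = 48 + 45 + 38 + 38 = 169.
Overall total = μ·N = 79.67·169 = 13464.23.
Subtract the known strata: 45·38.02 + 38·91.70 + 38·92.65 = 8716.2.
Remaining total for cluster 1: 13464.23 − 8716.2 = 4748.03.
Divide by its size: 4748.03 / 48 = 98.9173... → 98.92.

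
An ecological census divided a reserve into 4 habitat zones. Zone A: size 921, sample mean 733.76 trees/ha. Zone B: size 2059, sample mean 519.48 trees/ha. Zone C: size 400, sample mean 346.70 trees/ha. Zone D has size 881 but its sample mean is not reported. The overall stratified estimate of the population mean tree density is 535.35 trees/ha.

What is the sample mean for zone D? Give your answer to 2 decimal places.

Σ Nₕx̄ₕ = N·μ, so 881·x̄_D = 4261·535.35 − (921·733.76 + 2059·519.48 + 400·346.70).
= 2281126.35 − 1884082.28 = 397044.07.
x̄_D = 397044.07 / 881 = 450.6743... → 450.67.

450.67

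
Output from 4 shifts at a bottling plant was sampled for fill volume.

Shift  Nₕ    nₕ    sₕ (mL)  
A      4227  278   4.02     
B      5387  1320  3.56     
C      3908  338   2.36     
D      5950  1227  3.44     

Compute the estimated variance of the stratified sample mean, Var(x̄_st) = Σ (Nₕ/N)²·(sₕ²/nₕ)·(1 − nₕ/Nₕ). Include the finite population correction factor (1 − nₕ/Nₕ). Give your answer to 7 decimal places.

N = 19472; Wₕ = Nₕ/N.
shift A: (4227/19472)²·4.02²/278·(1 − 278/4227) = 0.0025592079
shift B: (5387/19472)²·3.56²/1320·(1 − 1320/5387) = 0.0005547868
shift C: (3908/19472)²·2.36²/338·(1 − 338/3908) = 0.0006063299
shift D: (5950/19472)²·3.44²/1227·(1 − 1227/5950) = 0.0007148026
Sum = 0.0044351271 → 0.0044351.

0.0044351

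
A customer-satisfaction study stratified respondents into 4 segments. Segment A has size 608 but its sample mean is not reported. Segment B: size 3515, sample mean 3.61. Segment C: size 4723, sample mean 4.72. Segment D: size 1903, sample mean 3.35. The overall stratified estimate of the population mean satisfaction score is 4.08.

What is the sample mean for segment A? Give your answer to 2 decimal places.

N = 608 + 3515 + 4723 + 1903 = 10749.
Overall total = μ·N = 4.08·10749 = 43855.92.
Subtract the known strata: 3515·3.61 + 4723·4.72 + 1903·3.35 = 41356.76.
Remaining total for segment A: 43855.92 − 41356.76 = 2499.16.
Divide by its size: 2499.16 / 608 = 4.1105... → 4.11.

4.11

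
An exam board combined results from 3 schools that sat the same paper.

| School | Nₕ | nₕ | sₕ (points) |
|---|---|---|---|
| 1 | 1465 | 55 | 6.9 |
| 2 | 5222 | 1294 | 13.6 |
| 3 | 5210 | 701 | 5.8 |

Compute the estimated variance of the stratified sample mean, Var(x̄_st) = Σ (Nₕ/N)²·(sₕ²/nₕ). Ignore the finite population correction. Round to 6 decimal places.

N = 11897; Wₕ = Nₕ/N.
school 1: (1465/11897)²·6.9²/55 = 0.013126103
school 2: (5222/11897)²·13.6²/1294 = 0.027538631
school 3: (5210/11897)²·5.8²/701 = 0.009203192
Sum = 0.049867927 → 0.049868.

0.049868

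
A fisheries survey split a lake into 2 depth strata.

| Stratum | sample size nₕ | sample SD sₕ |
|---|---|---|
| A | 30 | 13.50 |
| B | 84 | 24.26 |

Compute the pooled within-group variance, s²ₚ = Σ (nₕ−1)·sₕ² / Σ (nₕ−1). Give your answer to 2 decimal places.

Degrees of freedom: 29 + 83 = 112.
Σ(nₕ−1)sₕ² = 29·182.25 + 83·588.5476 = 54134.7008.
s²ₚ = 54134.7008 / 112 = 483.3455... → 483.35.

483.35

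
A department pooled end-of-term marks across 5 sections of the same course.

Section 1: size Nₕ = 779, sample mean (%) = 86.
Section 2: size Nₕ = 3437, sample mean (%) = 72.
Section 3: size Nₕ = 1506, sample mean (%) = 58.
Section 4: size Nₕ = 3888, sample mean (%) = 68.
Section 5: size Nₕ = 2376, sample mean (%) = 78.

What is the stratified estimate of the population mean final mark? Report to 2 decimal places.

N = 779 + 3437 + 1506 + 3888 + 2376 = 11986.
Weight each subgroup mean by Nₕ/N and sum.
Σ Nₕx̄ₕ = 779·86 + 3437·72 + 1506·58 + 3888·68 + 2376·78 = 66994 + 247464 + 87348 + 264384 + 185328 = 851518.
Divide by N: 851518 / 11986 = 71.0427... → 71.04.

71.04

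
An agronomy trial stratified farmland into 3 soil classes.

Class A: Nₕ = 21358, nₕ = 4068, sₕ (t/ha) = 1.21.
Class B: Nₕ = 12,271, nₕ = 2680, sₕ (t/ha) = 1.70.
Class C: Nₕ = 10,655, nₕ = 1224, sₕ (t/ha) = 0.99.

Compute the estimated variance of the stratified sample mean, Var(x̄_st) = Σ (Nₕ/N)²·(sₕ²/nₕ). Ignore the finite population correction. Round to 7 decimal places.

0.0002129

N = 44284. Term for each stratum: Wₕ²sₕ²/nₕ.
Var(x̄_st) = 0.0000837177 + 0.0000827998 + 0.0000463556 = 0.0002128731 → 0.0002129.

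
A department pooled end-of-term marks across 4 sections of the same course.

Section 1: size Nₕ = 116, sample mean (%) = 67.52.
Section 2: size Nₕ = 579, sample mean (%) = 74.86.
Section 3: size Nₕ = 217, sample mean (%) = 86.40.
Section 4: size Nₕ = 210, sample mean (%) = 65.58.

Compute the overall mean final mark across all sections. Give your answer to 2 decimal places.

74.60

N = 1122; weights Wₕ = Nₕ/N = (0.1034, 0.5160, 0.1934, 0.1872).
x̄_st = Σ Wₕ·x̄ₕ = 0.1034·67.52 + 0.5160·74.86 + 0.1934·86.40 + 0.1872·65.58 ≈ 74.5961...
→ 74.60.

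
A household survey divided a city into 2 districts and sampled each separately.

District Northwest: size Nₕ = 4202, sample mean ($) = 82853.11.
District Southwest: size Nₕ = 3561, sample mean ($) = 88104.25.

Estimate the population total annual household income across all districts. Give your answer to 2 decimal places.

661888002.47

Estimate total by summing Nₕ·x̄ₕ over strata.
4202·82853.11 + 3561·88104.25 = 348148768.22 + 313739234.25 = 661888002.47.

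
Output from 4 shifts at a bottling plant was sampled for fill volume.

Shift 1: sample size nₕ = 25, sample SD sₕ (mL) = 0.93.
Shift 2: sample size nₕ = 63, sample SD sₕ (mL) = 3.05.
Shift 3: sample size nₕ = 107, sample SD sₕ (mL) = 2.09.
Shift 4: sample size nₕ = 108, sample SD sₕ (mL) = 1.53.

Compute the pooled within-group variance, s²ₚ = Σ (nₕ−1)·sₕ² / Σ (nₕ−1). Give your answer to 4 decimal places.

4.3846

Degrees of freedom: 24 + 62 + 106 + 107 = 299.
Σ(nₕ−1)sₕ² = 24·0.8649 + 62·9.3025 + 106·4.3681 + 107·2.3409 = 1311.0075.
s²ₚ = 1311.0075 / 299 = 4.384640... → 4.3846.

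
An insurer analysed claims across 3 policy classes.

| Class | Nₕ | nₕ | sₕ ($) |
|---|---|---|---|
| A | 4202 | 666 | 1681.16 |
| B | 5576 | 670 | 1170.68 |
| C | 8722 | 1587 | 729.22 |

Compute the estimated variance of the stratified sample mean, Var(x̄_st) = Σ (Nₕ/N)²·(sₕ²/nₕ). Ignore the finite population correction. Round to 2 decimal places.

N = 18500. Term for each stratum: Wₕ²sₕ²/nₕ.
Var(x̄_st) = 218.93364 + 185.82480 + 74.47816 = 479.23660 → 479.24.

479.24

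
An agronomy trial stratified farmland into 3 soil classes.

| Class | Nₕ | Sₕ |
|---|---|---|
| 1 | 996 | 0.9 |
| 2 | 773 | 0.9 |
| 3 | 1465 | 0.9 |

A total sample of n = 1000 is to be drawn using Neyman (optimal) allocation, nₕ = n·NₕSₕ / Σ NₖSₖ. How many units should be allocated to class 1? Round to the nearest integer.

308

1: NₕSₕ = 996·0.9 = 896.4
2: NₕSₕ = 773·0.9 = 695.7
3: NₕSₕ = 1465·0.9 = 1318.5
Σ NₕSₕ = 2910.6.
n_1 = 1000·896.4/2910.6 = 307.978... → 308.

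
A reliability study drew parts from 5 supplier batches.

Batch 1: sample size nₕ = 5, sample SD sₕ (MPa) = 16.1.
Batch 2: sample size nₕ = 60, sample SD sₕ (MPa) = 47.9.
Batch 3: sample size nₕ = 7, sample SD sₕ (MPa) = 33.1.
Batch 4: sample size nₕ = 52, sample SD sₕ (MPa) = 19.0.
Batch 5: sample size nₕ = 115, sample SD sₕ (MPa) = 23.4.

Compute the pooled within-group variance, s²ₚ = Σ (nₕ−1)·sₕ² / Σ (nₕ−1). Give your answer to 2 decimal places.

Degrees of freedom: 4 + 59 + 6 + 51 + 114 = 234.
Σ(nₕ−1)sₕ² = 4·259.21 + 59·2294.41 + 6·1095.61 + 51·361 + 114·547.56 = 223813.53.
s²ₚ = 223813.53 / 234 = 956.4681... → 956.47.

956.47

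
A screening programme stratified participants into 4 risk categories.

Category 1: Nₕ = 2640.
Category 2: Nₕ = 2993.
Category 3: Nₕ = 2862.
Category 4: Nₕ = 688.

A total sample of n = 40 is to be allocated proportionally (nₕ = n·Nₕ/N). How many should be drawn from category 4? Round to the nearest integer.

3

N = 2640 + 2993 + 2862 + 688 = 9183.
n_4 = 40·688/9183 = 2.997... → 3.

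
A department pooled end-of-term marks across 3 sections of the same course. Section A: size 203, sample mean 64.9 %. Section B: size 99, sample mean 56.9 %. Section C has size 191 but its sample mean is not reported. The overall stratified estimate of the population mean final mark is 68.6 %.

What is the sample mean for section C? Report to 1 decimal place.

N = 203 + 99 + 191 = 493.
Overall total = μ·N = 68.6·493 = 33819.8.
Subtract the known strata: 203·64.9 + 99·56.9 = 18807.8.
Remaining total for section C: 33819.8 − 18807.8 = 15012.
Divide by its size: 15012 / 191 = 78.597... → 78.6.

78.6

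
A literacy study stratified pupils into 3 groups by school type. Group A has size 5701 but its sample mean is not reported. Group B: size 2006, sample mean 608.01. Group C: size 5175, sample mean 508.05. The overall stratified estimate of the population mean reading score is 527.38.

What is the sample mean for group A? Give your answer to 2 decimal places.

516.56

Σ Nₕx̄ₕ = N·μ, so 5701·x̄_A = 12882·527.38 − (2006·608.01 + 5175·508.05).
= 6793709.16 − 3848826.81 = 2944882.35.
x̄_A = 2944882.35 / 5701 = 516.5554... → 516.56.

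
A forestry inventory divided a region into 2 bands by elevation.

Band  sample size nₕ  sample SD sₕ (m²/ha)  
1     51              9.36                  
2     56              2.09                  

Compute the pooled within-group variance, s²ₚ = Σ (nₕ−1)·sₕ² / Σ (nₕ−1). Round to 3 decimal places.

1: (51−1)·9.36² = 50·87.6096 = 4380.48
2: (56−1)·2.09² = 55·4.3681 = 240.2455
Numerator = 4620.7255; denominator = Σ(nₕ−1) = 105.
s²ₚ = 4620.7255/105 = 44.00691... → 44.007.

44.007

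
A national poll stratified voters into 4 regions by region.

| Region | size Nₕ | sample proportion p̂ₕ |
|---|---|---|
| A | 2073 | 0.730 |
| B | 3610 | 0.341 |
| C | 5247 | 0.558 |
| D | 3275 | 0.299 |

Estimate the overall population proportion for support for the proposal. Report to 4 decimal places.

0.4682

N = 2073 + 3610 + 5247 + 3275 = 14205.
Overall proportion = Σ (Nₕ/N)·p̂ₕ.
Σ Nₕp̂ₕ = 1513.29 + 1231.01 + 2927.826 + 979.225 = 6651.351.
6651.351 / 14205 = 0.468240... → 0.4682.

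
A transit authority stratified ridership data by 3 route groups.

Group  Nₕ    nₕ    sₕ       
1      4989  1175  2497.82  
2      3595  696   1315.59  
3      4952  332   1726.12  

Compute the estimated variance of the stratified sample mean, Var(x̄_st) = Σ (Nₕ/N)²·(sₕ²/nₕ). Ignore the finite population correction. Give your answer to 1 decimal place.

2097.8

N = 13536. Term for each stratum: Wₕ²sₕ²/nₕ.
Var(x̄_st) = 721.3246 + 175.4078 + 1201.1147 = 2097.8471 → 2097.8.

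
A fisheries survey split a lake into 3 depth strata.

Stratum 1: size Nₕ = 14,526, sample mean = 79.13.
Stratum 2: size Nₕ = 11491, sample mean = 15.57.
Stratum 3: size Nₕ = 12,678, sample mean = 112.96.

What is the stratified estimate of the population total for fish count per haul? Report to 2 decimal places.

2760464.13

1: 14526·79.13 = 1149442.38
2: 11491·15.57 = 178914.87
3: 12678·112.96 = 1432106.88
τ̂ = Σ Nₕx̄ₕ = 2760464.13.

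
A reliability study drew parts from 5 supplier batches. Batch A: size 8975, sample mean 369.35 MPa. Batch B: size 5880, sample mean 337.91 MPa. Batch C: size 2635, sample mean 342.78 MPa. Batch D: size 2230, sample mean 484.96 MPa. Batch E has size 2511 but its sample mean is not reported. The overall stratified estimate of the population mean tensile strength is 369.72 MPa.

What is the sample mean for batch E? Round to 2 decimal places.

371.46

Σ Nₕx̄ₕ = N·μ, so 2511·x̄_E = 22231·369.72 − (8975·369.35 + 5880·337.91 + 2635·342.78 + 2230·484.96).
= 8219245.32 − 7286513.15 = 932732.17.
x̄_E = 932732.17 / 2511 = 371.4585... → 371.46.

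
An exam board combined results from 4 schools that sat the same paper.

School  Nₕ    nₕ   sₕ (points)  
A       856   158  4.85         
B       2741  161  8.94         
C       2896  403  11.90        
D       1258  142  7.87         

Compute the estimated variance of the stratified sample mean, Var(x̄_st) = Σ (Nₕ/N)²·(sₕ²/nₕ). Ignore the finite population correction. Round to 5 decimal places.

N = 7751. Term for each stratum: Wₕ²sₕ²/nₕ.
Var(x̄_st) = 0.00181576 + 0.06208001 + 0.04905356 + 0.01148965 = 0.12443898 → 0.12444.

0.12444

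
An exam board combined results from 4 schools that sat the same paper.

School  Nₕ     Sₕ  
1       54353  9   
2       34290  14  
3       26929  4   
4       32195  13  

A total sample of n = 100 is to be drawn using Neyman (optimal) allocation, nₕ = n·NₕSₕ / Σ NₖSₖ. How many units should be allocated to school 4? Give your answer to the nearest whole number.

28

1: NₕSₕ = 54353·9 = 489177
2: NₕSₕ = 34290·14 = 480060
3: NₕSₕ = 26929·4 = 107716
4: NₕSₕ = 32195·13 = 418535
Σ NₕSₕ = 1495488.
n_4 = 100·418535/1495488 = 27.987... → 28.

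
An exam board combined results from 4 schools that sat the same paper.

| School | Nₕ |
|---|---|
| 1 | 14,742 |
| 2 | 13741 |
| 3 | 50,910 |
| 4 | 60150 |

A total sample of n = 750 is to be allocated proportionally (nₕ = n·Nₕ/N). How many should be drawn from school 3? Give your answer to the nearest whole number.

N = 14742 + 13741 + 50910 + 60150 = 139543.
n_3 = 750·50910/139543 = 273.625... → 274.

274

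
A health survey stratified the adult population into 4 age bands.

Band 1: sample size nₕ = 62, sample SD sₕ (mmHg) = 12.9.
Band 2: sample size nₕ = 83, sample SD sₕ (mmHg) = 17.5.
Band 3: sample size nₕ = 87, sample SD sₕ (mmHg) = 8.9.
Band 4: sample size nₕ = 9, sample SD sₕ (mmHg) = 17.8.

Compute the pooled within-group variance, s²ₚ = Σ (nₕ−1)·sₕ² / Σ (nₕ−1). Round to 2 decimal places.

Degrees of freedom: 61 + 82 + 86 + 8 = 237.
Σ(nₕ−1)sₕ² = 61·166.41 + 82·306.25 + 86·79.21 + 8·316.84 = 44610.29.
s²ₚ = 44610.29 / 237 = 188.2291... → 188.23.

188.23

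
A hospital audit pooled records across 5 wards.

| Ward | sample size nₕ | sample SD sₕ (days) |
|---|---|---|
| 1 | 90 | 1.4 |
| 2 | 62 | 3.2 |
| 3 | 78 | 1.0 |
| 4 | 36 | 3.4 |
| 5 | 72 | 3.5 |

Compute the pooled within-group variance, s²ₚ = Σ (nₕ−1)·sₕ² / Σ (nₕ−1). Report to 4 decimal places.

1: (90−1)·1.4² = 89·1.96 = 174.44
2: (62−1)·3.2² = 61·10.24 = 624.64
3: (78−1)·1.0² = 77·1 = 77
4: (36−1)·3.4² = 35·11.56 = 404.6
5: (72−1)·3.5² = 71·12.25 = 869.75
Numerator = 2150.43; denominator = Σ(nₕ−1) = 333.
s²ₚ = 2150.43/333 = 6.457748... → 6.4577.

6.4577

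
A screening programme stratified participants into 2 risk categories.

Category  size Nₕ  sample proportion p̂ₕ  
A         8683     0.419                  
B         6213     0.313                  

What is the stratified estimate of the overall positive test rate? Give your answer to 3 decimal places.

0.375

Wₕ = Nₕ/N with N = 14896: 0.5829, 0.4171.
p̂_st = 0.5829·0.419 + 0.4171·0.313 ≈ 0.37479... → 0.375.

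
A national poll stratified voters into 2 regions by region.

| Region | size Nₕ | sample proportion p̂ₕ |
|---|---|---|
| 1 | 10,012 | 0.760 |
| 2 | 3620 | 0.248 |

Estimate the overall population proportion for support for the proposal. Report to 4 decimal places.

N = 10012 + 3620 = 13632.
Overall proportion = Σ (Nₕ/N)·p̂ₕ.
Σ Nₕp̂ₕ = 7609.12 + 897.76 = 8506.88.
8506.88 / 13632 = 0.624038... → 0.6240.

0.6240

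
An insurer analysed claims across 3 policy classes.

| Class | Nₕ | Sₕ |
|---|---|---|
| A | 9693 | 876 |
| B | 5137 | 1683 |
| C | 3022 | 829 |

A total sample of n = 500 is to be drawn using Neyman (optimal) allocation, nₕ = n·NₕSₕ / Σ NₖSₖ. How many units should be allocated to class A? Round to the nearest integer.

Σ NₕSₕ = 9693·876 + 5137·1683 + 3022·829 = 19641877.
Share for A: 8491068/19641877 = 0.43229.
n_A = 500 × 0.43229 = 216.147... → 216.

216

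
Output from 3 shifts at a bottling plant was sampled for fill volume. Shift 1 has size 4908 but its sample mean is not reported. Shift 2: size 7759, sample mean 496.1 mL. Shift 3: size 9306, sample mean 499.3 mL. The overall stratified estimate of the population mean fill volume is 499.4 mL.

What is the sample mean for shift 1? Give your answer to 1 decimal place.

Σ Nₕx̄ₕ = N·μ, so 4908·x̄_1 = 21973·499.4 − (7759·496.1 + 9306·499.3).
= 10973316.2 − 8495725.7 = 2477590.5.
x̄_1 = 2477590.5 / 4908 = 504.807... → 504.8.

504.8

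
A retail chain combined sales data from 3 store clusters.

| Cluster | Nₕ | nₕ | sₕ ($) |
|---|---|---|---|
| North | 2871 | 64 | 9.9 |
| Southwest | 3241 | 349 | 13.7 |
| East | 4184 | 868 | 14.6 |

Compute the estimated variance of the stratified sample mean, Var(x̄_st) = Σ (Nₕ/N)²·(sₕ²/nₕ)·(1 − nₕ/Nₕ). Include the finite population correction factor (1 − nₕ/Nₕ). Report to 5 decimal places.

0.19611

N = 10296; Wₕ = Nₕ/N.
cluster North: (2871/10296)²·9.9²/64·(1 − 64/2871) = 0.11642036
cluster Southwest: (3241/10296)²·13.7²/349·(1 − 349/3241) = 0.04755060
cluster East: (4184/10296)²·14.6²/868·(1 − 868/4184) = 0.03214068
Sum = 0.19611164 → 0.19611.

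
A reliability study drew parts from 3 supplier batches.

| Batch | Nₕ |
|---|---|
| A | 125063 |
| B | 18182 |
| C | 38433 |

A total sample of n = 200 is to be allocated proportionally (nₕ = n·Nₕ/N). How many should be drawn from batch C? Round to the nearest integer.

42

Share of batch C = 38433/181678 = 0.21154.
Allocate 200 × 0.21154 = 42.309... → 42.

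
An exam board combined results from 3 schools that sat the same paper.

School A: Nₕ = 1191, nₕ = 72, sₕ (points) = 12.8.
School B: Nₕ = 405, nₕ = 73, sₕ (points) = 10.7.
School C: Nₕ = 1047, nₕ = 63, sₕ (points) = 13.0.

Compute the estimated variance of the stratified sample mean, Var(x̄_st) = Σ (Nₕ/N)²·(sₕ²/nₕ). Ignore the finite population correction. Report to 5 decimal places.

0.91987

N = 2643; Wₕ = Nₕ/N.
school A: (1191/2643)²·12.8²/72 = 0.46207943
school B: (405/2643)²·10.7²/73 = 0.03682650
school C: (1047/2643)²·13.0²/63 = 0.42096423
Sum = 0.91987016 → 0.91987.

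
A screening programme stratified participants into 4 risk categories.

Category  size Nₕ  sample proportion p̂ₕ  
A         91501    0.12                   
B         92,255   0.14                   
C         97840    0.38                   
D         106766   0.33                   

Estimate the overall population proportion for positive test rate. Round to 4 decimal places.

0.2480

N = 91501 + 92255 + 97840 + 106766 = 388362.
Overall proportion = Σ (Nₕ/N)·p̂ₕ.
Σ Nₕp̂ₕ = 10980.12 + 12915.7 + 37179.2 + 35232.78 = 96307.8.
96307.8 / 388362 = 0.247985... → 0.2480.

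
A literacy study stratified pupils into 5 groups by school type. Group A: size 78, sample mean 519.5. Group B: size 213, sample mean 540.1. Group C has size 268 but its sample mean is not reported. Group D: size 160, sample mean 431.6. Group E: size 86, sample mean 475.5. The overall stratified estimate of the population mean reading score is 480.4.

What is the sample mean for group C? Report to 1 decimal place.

Σ Nₕx̄ₕ = N·μ, so 268·x̄_C = 805·480.4 − (78·519.5 + 213·540.1 + 160·431.6 + 86·475.5).
= 386722 − 265511.3 = 121210.7.
x̄_C = 121210.7 / 268 = 452.279... → 452.3.

452.3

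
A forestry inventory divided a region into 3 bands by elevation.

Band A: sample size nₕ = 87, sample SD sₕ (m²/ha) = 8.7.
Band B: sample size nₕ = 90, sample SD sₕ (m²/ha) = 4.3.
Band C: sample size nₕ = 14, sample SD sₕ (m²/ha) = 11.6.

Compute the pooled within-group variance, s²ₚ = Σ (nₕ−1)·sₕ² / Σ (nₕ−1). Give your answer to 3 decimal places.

Degrees of freedom: 86 + 89 + 13 = 188.
Σ(nₕ−1)sₕ² = 86·75.69 + 89·18.49 + 13·134.56 = 9904.23.
s²ₚ = 9904.23 / 188 = 52.68207... → 52.682.

52.682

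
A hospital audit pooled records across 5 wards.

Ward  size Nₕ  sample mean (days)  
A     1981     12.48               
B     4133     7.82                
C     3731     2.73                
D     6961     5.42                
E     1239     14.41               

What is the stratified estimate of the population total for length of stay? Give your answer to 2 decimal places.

122811.18

A: 1981·12.48 = 24722.88
B: 4133·7.82 = 32320.06
C: 3731·2.73 = 10185.63
D: 6961·5.42 = 37728.62
E: 1239·14.41 = 17853.99
τ̂ = Σ Nₕx̄ₕ = 122811.18.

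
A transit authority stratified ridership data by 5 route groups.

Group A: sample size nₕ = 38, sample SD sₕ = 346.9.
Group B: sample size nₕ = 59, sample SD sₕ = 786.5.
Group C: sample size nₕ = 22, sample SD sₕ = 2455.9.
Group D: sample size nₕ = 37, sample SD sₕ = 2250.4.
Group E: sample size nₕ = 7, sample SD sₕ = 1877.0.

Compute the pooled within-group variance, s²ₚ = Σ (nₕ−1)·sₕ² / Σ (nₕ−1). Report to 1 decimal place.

A: (38−1)·346.9² = 37·120339.61 = 4452565.57
B: (59−1)·786.5² = 58·618582.25 = 35877770.5
C: (22−1)·2455.9² = 21·6031444.81 = 126660341.01
D: (37−1)·2250.4² = 36·5064300.16 = 182314805.76
E: (7−1)·1877.0² = 6·3523129 = 21138774
Numerator = 370444256.84; denominator = Σ(nₕ−1) = 158.
s²ₚ = 370444256.84/158 = 2344583.904... → 2344583.9.

2344583.9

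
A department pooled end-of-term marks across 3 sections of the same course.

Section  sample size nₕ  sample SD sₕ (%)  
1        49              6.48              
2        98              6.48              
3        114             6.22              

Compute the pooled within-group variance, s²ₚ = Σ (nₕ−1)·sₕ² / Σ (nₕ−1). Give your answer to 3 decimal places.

40.544

1: (49−1)·6.48² = 48·41.9904 = 2015.5392
2: (98−1)·6.48² = 97·41.9904 = 4073.0688
3: (114−1)·6.22² = 113·38.6884 = 4371.7892
Numerator = 10460.3972; denominator = Σ(nₕ−1) = 258.
s²ₚ = 10460.3972/258 = 40.54418... → 40.544.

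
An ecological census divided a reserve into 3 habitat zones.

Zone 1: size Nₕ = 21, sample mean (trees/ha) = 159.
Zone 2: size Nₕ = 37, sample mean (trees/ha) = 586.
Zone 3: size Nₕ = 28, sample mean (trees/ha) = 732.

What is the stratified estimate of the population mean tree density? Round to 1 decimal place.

529.3

N = 86; weights Wₕ = Nₕ/N = (0.2442, 0.4302, 0.3256).
x̄_st = Σ Wₕ·x̄ₕ = 0.2442·159 + 0.4302·586 + 0.3256·732 ≈ 529.267...
→ 529.3.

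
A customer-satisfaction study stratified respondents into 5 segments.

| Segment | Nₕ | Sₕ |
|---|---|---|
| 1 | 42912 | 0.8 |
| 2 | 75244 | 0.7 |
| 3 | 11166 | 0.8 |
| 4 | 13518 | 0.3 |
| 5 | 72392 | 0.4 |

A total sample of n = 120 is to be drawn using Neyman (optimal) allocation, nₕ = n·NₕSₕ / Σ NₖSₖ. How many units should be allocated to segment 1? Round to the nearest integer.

32

Σ NₕSₕ = 42912·0.8 + 75244·0.7 + 11166·0.8 + 13518·0.3 + 72392·0.4 = 128945.4.
Share for 1: 34329.6/128945.4 = 0.26623.
n_1 = 120 × 0.26623 = 31.948... → 32.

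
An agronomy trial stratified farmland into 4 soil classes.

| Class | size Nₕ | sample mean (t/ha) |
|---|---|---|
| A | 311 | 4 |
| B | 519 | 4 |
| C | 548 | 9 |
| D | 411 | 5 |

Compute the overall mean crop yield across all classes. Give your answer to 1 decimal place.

5.8

N = 311 + 519 + 548 + 411 = 1789.
The stratified mean weights each stratum mean by its population share Nₕ/N.
Σ Nₕx̄ₕ = 311·4 + 519·4 + 548·9 + 411·5 = 1244 + 2076 + 4932 + 2055 = 10307.
Divide by N: 10307 / 1789 = 5.761... → 5.8.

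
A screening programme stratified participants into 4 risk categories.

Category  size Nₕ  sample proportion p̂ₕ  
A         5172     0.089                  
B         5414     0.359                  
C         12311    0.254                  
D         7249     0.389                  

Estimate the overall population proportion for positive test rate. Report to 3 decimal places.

N = 5172 + 5414 + 12311 + 7249 = 30146.
Overall proportion = Σ (Nₕ/N)·p̂ₕ.
Σ Nₕp̂ₕ = 460.308 + 1943.626 + 3126.994 + 2819.861 = 8350.789.
8350.789 / 30146 = 0.27701... → 0.277.

0.277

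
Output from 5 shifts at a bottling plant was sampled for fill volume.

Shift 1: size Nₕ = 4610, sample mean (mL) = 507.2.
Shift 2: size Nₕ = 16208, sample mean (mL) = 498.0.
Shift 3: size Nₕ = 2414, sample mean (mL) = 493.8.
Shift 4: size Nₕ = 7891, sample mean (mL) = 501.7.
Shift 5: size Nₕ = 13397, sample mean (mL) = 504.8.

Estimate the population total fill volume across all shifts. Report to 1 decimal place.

1: 4610·507.2 = 2338192
2: 16208·498.0 = 8071584
3: 2414·493.8 = 1192033.2
4: 7891·501.7 = 3958914.7
5: 13397·504.8 = 6762805.6
τ̂ = Σ Nₕx̄ₕ = 22323529.5.

22323529.5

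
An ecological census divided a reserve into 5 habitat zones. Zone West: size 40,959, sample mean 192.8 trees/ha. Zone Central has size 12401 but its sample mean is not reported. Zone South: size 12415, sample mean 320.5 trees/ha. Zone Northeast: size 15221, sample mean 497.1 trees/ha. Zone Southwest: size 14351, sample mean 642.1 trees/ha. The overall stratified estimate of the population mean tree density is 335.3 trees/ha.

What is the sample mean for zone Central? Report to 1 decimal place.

267.1

N = 40959 + 12401 + 12415 + 15221 + 14351 = 95347.
Overall total = μ·N = 335.3·95347 = 31969849.1.
Subtract the known strata: 40959·192.8 + 12415·320.5 + 15221·497.1 + 14351·642.1 = 28657038.9.
Remaining total for zone Central: 31969849.1 − 28657038.9 = 3312810.2.
Divide by its size: 3312810.2 / 12401 = 267.141... → 267.1.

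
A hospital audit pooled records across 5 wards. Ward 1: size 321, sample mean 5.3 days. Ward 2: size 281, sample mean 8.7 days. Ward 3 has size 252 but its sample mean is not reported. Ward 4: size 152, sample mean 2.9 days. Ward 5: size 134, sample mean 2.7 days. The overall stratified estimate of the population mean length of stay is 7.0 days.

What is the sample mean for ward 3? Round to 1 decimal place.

N = 321 + 281 + 252 + 152 + 134 = 1140.
Overall total = μ·N = 7.0·1140 = 7980.
Subtract the known strata: 321·5.3 + 281·8.7 + 152·2.9 + 134·2.7 = 4948.6.
Remaining total for ward 3: 7980 − 4948.6 = 3031.4.
Divide by its size: 3031.4 / 252 = 12.029... → 12.0.

12.0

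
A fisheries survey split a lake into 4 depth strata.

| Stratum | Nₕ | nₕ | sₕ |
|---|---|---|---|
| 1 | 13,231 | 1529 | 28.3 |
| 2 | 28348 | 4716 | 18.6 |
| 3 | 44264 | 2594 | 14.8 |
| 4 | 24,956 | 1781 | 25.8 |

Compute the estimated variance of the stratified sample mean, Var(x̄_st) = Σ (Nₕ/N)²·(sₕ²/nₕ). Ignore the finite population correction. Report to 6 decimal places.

N = 110799; Wₕ = Nₕ/N.
stratum 1: (13231/110799)²·28.3²/1529 = 0.007469285
stratum 2: (28348/110799)²·18.6²/4716 = 0.004802034
stratum 3: (44264/110799)²·14.8²/2594 = 0.013476685
stratum 4: (24956/110799)²·25.8²/1781 = 0.018960674
Sum = 0.044708679 → 0.044709.

0.044709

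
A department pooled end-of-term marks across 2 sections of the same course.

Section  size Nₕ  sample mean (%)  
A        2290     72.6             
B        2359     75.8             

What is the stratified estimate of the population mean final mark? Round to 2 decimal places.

74.22

N = 2290 + 2359 = 4649.
The stratified mean weights each stratum mean by its population share Nₕ/N.
Σ Nₕx̄ₕ = 2290·72.6 + 2359·75.8 = 166254 + 178812.2 = 345066.2.
Divide by N: 345066.2 / 4649 = 74.2237... → 74.22.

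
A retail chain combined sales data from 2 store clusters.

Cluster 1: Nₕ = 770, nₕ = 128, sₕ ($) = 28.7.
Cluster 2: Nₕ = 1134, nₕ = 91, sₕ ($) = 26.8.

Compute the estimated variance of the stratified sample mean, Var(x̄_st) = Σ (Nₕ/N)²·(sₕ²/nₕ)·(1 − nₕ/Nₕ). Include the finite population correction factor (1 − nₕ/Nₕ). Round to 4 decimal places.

N = 1904; Wₕ = Nₕ/N.
cluster 1: (770/1904)²·28.7²/128·(1 − 128/770) = 0.8774971
cluster 2: (1134/1904)²·26.8²/91·(1 − 91/1134) = 2.5750856
Sum = 3.4525827 → 3.4526.

3.4526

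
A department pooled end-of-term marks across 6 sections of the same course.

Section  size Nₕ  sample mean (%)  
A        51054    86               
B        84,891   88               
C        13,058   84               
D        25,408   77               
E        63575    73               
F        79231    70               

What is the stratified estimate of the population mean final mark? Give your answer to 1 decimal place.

N = 51054 + 84891 + 13058 + 25408 + 63575 + 79231 = 317217.
Overall mean = Σ (Nₕ/N)·x̄ₕ — weight by population share, not a simple average.
Σ Nₕx̄ₕ = 51054·86 + 84891·88 + 13058·84 + 25408·77 + 63575·73 + 79231·70 = 4390644 + 7470408 + 1096872 + 1956416 + 4640975 + 5546170 = 25101485.
Divide by N: 25101485 / 317217 = 79.130... → 79.1.

79.1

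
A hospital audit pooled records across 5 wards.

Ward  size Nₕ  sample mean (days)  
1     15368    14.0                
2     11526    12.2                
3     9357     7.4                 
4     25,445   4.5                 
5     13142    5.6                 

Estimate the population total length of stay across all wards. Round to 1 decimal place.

613108.7

Estimate total by summing Nₕ·x̄ₕ over strata.
15368·14.0 + 11526·12.2 + 9357·7.4 + 25445·4.5 + 13142·5.6 = 215152 + 140617.2 + 69241.8 + 114502.5 + 73595.2 = 613108.7.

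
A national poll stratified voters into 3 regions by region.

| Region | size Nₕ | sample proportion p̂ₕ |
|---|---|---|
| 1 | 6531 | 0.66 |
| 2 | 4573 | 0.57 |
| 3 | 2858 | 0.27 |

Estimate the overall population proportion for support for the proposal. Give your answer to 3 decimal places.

0.551

N = 6531 + 4573 + 2858 = 13962.
Overall proportion = Σ (Nₕ/N)·p̂ₕ.
Σ Nₕp̂ₕ = 4310.46 + 2606.61 + 771.66 = 7688.73.
7688.73 / 13962 = 0.55069... → 0.551.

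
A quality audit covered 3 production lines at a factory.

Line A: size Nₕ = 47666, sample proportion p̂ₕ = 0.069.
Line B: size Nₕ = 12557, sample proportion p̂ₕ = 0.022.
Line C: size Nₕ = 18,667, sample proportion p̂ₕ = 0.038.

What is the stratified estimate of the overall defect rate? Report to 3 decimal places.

0.054

Wₕ = Nₕ/N with N = 78890: 0.6042, 0.1592, 0.2366.
p̂_st = 0.6042·0.069 + 0.1592·0.022 + 0.2366·0.038 ≈ 0.05418... → 0.054.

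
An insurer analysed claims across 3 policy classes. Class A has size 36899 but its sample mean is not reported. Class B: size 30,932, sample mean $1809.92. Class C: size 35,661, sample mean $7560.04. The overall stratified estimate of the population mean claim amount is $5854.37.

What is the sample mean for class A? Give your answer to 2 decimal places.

N = 36899 + 30932 + 35661 = 103492.
Overall total = μ·N = 5854.37·103492 = 605880460.04.
Subtract the known strata: 30932·1809.92 + 35661·7560.04 = 325583031.88.
Remaining total for class A: 605880460.04 − 325583031.88 = 280297428.16.
Divide by its size: 280297428.16 / 36899 = 7596.3421... → 7596.34.

7596.34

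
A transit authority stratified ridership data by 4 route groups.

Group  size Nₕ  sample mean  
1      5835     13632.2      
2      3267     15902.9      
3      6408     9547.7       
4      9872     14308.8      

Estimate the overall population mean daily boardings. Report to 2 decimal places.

13156.44

x̄_st = (Σ Nₕx̄ₕ) / (Σ Nₕ) = (5835·13632.2 + 3267·15902.9 + 6408·9547.7 + 9872·14308.8) / 25382
= 333936796.5 / 25382 = 13156.4414... → 13156.44.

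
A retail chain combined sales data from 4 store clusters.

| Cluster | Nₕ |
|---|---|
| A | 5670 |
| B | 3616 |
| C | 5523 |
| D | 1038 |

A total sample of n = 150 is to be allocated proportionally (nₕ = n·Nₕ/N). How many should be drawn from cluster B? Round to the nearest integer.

Share of cluster B = 3616/15847 = 0.22818.
Allocate 150 × 0.22818 = 34.227... → 34.

34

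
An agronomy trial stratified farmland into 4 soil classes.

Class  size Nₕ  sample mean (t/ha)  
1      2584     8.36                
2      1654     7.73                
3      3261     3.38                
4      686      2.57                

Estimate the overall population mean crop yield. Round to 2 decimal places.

x̄_st = (Σ Nₕx̄ₕ) / (Σ Nₕ) = (2584·8.36 + 1654·7.73 + 3261·3.38 + 686·2.57) / 8185
= 47172.86 / 8185 = 5.7633... → 5.76.

5.76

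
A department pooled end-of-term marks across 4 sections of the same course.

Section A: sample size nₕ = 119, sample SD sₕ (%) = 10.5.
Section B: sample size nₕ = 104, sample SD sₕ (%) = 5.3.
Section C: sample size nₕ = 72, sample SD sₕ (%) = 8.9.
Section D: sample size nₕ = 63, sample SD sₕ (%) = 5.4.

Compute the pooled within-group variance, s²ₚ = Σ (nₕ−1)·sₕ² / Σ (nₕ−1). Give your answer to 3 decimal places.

A: (119−1)·10.5² = 118·110.25 = 13009.5
B: (104−1)·5.3² = 103·28.09 = 2893.27
C: (72−1)·8.9² = 71·79.21 = 5623.91
D: (63−1)·5.4² = 62·29.16 = 1807.92
Numerator = 23334.6; denominator = Σ(nₕ−1) = 354.
s²ₚ = 23334.6/354 = 65.91695... → 65.917.

65.917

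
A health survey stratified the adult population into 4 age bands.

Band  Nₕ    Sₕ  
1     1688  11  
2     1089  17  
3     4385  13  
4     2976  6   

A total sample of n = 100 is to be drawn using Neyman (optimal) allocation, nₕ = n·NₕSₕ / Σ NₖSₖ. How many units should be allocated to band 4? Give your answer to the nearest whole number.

16

Σ NₕSₕ = 1688·11 + 1089·17 + 4385·13 + 2976·6 = 111942.
Share for 4: 17856/111942 = 0.15951.
n_4 = 100 × 0.15951 = 15.951... → 16.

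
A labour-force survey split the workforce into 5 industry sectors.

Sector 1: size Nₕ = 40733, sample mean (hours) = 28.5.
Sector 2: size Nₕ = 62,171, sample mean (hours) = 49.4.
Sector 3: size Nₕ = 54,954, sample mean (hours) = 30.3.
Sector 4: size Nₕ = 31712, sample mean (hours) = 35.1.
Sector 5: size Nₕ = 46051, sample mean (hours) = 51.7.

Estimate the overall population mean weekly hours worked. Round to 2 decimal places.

x̄_st = (Σ Nₕx̄ₕ) / (Σ Nₕ) = (40733·28.5 + 62171·49.4 + 54954·30.3 + 31712·35.1 + 46051·51.7) / 235621
= 9391172 / 235621 = 39.8571... → 39.86.

39.86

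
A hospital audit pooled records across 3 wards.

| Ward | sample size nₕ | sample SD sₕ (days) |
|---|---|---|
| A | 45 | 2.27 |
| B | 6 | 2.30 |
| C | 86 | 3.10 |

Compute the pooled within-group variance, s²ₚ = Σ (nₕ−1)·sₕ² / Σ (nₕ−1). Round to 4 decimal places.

7.9853

A: (45−1)·2.27² = 44·5.1529 = 226.7276
B: (6−1)·2.30² = 5·5.29 = 26.45
C: (86−1)·3.10² = 85·9.61 = 816.85
Numerator = 1070.0276; denominator = Σ(nₕ−1) = 134.
s²ₚ = 1070.0276/134 = 7.985281... → 7.9853.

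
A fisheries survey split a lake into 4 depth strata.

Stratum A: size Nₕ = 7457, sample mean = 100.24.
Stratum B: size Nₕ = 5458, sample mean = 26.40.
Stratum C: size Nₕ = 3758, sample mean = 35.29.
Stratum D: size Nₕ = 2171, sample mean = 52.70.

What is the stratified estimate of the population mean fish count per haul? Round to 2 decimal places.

N = 7457 + 5458 + 3758 + 2171 = 18844.
The stratified mean weights each stratum mean by its population share Nₕ/N.
Σ Nₕx̄ₕ = 7457·100.24 + 5458·26.40 + 3758·35.29 + 2171·52.70 = 747489.68 + 144091.2 + 132619.82 + 114411.7 = 1138612.4.
Divide by N: 1138612.4 / 18844 = 60.4231... → 60.42.

60.42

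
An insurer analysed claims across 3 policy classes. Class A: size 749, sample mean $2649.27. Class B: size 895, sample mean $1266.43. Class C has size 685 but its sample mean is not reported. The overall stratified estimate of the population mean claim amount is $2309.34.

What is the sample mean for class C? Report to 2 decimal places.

N = 749 + 895 + 685 = 2329.
Overall total = μ·N = 2309.34·2329 = 5378452.86.
Subtract the known strata: 749·2649.27 + 895·1266.43 = 3117758.08.
Remaining total for class C: 5378452.86 − 3117758.08 = 2260694.78.
Divide by its size: 2260694.78 / 685 = 3300.2844... → 3300.28.

3300.28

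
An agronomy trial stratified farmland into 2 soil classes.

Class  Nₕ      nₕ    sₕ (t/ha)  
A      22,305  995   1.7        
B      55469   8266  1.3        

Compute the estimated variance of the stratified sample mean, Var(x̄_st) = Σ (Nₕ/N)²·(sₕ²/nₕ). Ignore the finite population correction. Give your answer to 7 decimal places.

0.0003429

N = 77774; Wₕ = Nₕ/N.
class A: (22305/77774)²·1.7²/995 = 0.0002388968
class B: (55469/77774)²·1.3²/8266 = 0.0001039975
Sum = 0.0003428944 → 0.0003429.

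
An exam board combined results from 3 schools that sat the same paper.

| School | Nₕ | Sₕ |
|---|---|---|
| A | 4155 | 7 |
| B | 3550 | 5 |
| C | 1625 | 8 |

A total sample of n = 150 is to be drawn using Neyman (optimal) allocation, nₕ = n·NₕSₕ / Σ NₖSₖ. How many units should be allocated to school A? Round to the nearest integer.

Σ NₕSₕ = 4155·7 + 3550·5 + 1625·8 = 59835.
Share for A: 29085/59835 = 0.48609.
n_A = 150 × 0.48609 = 72.913... → 73.

73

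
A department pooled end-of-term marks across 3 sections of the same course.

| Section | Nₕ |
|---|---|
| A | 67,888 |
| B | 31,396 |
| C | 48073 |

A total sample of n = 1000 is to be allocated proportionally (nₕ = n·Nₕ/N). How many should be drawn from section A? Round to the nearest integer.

461

Share of section A = 67888/147357 = 0.46070.
Allocate 1000 × 0.46070 = 460.704... → 461.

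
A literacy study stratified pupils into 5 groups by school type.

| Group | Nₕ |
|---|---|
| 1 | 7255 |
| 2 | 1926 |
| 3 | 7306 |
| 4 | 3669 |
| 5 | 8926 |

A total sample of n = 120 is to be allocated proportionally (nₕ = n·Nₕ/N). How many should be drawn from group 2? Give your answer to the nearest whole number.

8

N = 7255 + 1926 + 7306 + 3669 + 8926 = 29082.
n_2 = 120·1926/29082 = 7.947... → 8.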